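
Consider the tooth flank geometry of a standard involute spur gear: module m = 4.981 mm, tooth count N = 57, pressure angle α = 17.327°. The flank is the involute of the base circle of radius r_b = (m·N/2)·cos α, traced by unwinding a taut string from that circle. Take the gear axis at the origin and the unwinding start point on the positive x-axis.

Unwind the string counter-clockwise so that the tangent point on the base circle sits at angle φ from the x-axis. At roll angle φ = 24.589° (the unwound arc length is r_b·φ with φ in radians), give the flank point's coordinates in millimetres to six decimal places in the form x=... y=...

x=147.427285 y=3.505143

pitch radius r_p = m·N/2 = 4.981·57/2 = 141.958500
base radius r_b = r_p·cos α = 141.958500·cos 17.327° = 135.516503
roll angle φ = 24.589° = 0.42915901 rad
x = r_b·(cos φ + φ·sin φ) = 135.516503·(0.90931601 + 0.42915901·0.41610622) = 147.427285
y = r_b·(sin φ − φ·cos φ) = 135.516503·(0.41610622 − 0.42915901·0.90931601) = 3.505143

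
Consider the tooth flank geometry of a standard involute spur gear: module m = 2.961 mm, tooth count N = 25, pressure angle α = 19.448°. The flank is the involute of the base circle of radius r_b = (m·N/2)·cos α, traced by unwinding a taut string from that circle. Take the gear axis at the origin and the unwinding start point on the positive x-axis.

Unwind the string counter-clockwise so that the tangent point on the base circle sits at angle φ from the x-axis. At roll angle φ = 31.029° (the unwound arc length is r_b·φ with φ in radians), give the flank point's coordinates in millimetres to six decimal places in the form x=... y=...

pitch radius r_p = m·N/2 = 2.961·25/2 = 37.012500
base radius r_b = r_p·cos α = 37.012500·cos 19.448° = 34.900717
roll angle φ = 31.029° = 0.54155821 rad
x = r_b·(cos φ + φ·sin φ) = 34.900717·(0.85690651 + 0.54155821·0.51547186) = 39.649466
y = r_b·(sin φ − φ·cos φ) = 34.900717·(0.51547186 − 0.54155821·0.85690651) = 1.794145

x=39.649466 y=1.794145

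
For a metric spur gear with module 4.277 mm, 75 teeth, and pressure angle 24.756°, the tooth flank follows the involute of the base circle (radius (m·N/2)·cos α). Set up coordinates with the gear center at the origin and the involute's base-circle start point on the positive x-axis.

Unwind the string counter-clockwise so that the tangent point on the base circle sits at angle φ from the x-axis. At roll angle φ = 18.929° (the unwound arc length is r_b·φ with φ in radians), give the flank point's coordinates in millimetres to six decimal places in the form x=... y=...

pitch radius r_p = m·N/2 = 4.277·75/2 = 160.387500
base radius r_b = r_p·cos α = 160.387500·cos 24.756° = 145.647781
roll angle φ = 18.929° = 0.33037337 rad
x = r_b·(cos φ + φ·sin φ) = 145.647781·(0.94592129 + 0.33037337·0.32439623) = 153.380683
y = r_b·(sin φ − φ·cos φ) = 145.647781·(0.32439623 − 0.33037337·0.94592129) = 1.731610

x=153.380683 y=1.731610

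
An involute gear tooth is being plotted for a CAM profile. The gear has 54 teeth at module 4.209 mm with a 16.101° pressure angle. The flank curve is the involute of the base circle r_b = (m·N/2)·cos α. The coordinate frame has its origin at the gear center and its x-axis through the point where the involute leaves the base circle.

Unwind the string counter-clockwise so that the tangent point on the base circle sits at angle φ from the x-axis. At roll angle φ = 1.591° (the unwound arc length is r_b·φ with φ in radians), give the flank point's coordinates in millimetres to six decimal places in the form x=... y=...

x=109.227362 y=0.000779

pitch radius r_p = m·N/2 = 4.209·54/2 = 113.643000
base radius r_b = r_p·cos α = 113.643000·cos 16.101° = 109.185275
roll angle φ = 1.591° = 0.02776819 rad
x = r_b·(cos φ + φ·sin φ) = 109.185275·(0.99961449 + 0.02776819·0.02776462) = 109.227362
y = r_b·(sin φ − φ·cos φ) = 109.185275·(0.02776462 − 0.02776819·0.99961449) = 0.000779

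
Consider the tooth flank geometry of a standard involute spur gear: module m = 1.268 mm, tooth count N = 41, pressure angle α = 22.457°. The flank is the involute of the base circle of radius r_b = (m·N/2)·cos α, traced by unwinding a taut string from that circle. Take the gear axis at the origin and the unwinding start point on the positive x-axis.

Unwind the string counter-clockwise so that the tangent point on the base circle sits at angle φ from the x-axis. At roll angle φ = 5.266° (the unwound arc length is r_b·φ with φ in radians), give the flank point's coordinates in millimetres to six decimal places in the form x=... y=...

pitch radius r_p = m·N/2 = 1.268·41/2 = 25.994000
base radius r_b = r_p·cos α = 25.994000·cos 22.457° = 24.022783
roll angle φ = 5.266° = 0.09190904 rad
x = r_b·(cos φ + φ·sin φ) = 24.022783·(0.99577934 + 0.09190904·0.09177970) = 24.124033
y = r_b·(sin φ − φ·cos φ) = 24.022783·(0.09177970 − 0.09190904·0.99577934) = 0.006212

x=24.124033 y=0.006212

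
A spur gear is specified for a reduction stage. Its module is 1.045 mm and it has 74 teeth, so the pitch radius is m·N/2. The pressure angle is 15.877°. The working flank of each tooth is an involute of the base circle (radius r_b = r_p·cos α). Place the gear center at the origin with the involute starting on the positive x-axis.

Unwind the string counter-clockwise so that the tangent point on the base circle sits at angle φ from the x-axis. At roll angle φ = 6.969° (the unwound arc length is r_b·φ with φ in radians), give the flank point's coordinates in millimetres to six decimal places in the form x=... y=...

pitch radius r_p = m·N/2 = 1.045·74/2 = 38.665000
base radius r_b = r_p·cos α = 38.665000·cos 15.877° = 37.189977
roll angle φ = 6.969° = 0.12163200 rad
x = r_b·(cos φ + φ·sin φ) = 37.189977·(0.99261194 + 0.12163200·0.12133231) = 37.464061
y = r_b·(sin φ − φ·cos φ) = 37.189977·(0.12133231 − 0.12163200·0.99261194) = 0.022274

x=37.464061 y=0.022274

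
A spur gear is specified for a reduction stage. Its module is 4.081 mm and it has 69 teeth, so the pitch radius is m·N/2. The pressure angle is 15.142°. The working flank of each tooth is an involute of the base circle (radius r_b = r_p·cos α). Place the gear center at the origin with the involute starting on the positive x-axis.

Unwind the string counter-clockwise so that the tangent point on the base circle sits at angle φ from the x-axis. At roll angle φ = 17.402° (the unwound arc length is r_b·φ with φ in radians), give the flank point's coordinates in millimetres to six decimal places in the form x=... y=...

x=142.030977 y=1.257582

pitch radius r_p = m·N/2 = 4.081·69/2 = 140.794500
base radius r_b = r_p·cos α = 140.794500·cos 15.142° = 135.906314
roll angle φ = 17.402° = 0.30372220 rad
x = r_b·(cos φ + φ·sin φ) = 135.906314·(0.95422989 + 0.30372220·0.29907410) = 142.030977
y = r_b·(sin φ − φ·cos φ) = 135.906314·(0.29907410 − 0.30372220·0.95422989) = 1.257582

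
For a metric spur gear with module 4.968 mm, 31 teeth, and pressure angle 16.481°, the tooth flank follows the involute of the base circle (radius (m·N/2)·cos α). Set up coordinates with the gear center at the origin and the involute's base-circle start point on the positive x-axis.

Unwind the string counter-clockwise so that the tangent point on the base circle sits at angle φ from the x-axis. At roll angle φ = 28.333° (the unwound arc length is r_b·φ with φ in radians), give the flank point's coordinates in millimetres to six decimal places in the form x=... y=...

pitch radius r_p = m·N/2 = 4.968·31/2 = 77.004000
base radius r_b = r_p·cos α = 77.004000·cos 16.481° = 73.840203
roll angle φ = 28.333° = 0.49450414 rad
x = r_b·(cos φ + φ·sin φ) = 73.840203·(0.88020415 + 0.49450414·0.47459525) = 82.323960
y = r_b·(sin φ − φ·cos φ) = 73.840203·(0.47459525 − 0.49450414·0.88020415) = 2.904184

x=82.323960 y=2.904184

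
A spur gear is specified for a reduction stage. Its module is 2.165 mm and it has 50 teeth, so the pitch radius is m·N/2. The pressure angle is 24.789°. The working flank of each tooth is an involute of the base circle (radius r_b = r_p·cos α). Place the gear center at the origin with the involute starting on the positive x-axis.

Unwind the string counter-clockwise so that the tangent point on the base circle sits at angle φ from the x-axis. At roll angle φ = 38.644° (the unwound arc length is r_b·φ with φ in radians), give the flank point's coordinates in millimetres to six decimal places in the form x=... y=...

pitch radius r_p = m·N/2 = 2.165·50/2 = 54.125000
base radius r_b = r_p·cos α = 54.125000·cos 24.789° = 49.137814
roll angle φ = 38.644° = 0.67446504 rad
x = r_b·(cos φ + φ·sin φ) = 49.137814·(0.78104114 + 0.67446504·0.62447958) = 59.074992
y = r_b·(sin φ − φ·cos φ) = 49.137814·(0.62447958 − 0.67446504·0.78104114) = 4.800501

x=59.074992 y=4.800501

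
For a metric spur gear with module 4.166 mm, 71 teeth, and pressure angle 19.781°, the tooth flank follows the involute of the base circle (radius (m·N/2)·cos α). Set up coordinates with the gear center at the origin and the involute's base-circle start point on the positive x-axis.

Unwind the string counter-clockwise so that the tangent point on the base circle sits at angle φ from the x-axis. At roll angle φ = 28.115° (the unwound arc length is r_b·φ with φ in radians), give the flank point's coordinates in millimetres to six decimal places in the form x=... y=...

x=154.925760 y=5.350147

pitch radius r_p = m·N/2 = 4.166·71/2 = 147.893000
base radius r_b = r_p·cos α = 147.893000·cos 19.781° = 139.166285
roll angle φ = 28.115° = 0.49069932 rad
x = r_b·(cos φ + φ·sin φ) = 139.166285·(0.88200353 + 0.49069932·0.47124281) = 154.925760
y = r_b·(sin φ − φ·cos φ) = 139.166285·(0.47124281 − 0.49069932·0.88200353) = 5.350147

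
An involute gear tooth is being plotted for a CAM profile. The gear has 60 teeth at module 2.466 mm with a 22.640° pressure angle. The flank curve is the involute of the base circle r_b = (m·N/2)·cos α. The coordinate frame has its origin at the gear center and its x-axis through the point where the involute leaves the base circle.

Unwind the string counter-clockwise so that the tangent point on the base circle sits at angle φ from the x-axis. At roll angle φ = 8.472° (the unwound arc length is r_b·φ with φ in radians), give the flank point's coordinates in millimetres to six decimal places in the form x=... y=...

x=69.021576 y=0.073419

pitch radius r_p = m·N/2 = 2.466·60/2 = 73.980000
base radius r_b = r_p·cos α = 73.980000·cos 22.640° = 68.279227
roll angle φ = 8.472° = 0.14786429 rad
x = r_b·(cos φ + φ·sin φ) = 68.279227·(0.98908798 + 0.14786429·0.14732607) = 69.021576
y = r_b·(sin φ − φ·cos φ) = 68.279227·(0.14732607 − 0.14786429·0.98908798) = 0.073419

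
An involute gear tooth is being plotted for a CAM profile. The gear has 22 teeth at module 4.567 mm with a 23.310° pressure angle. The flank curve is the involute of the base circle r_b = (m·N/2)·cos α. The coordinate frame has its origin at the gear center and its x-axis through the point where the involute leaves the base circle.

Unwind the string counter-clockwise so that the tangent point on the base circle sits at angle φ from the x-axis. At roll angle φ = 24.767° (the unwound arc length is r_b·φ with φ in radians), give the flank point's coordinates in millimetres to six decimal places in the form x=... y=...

pitch radius r_p = m·N/2 = 4.567·22/2 = 50.237000
base radius r_b = r_p·cos α = 50.237000·cos 23.310° = 46.136522
roll angle φ = 24.767° = 0.43226570 rad
x = r_b·(cos φ + φ·sin φ) = 46.136522·(0.90801892 + 0.43226570·0.41892917) = 50.247638
y = r_b·(sin φ − φ·cos φ) = 46.136522·(0.41892917 − 0.43226570·0.90801892) = 1.219100

x=50.247638 y=1.219100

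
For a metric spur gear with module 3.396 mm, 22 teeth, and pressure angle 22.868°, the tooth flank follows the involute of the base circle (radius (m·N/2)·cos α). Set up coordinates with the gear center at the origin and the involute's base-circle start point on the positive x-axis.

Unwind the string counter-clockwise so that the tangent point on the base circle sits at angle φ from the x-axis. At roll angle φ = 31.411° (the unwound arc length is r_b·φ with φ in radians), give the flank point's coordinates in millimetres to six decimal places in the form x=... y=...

x=39.210179 y=1.834242

pitch radius r_p = m·N/2 = 3.396·22/2 = 37.356000
base radius r_b = r_p·cos α = 37.356000·cos 22.868° = 34.419915
roll angle φ = 31.411° = 0.54822537 rad
x = r_b·(cos φ + φ·sin φ) = 34.419915·(0.85345075 + 0.54822537·0.52117349) = 39.210179
y = r_b·(sin φ − φ·cos φ) = 34.419915·(0.52117349 − 0.54822537·0.85345075) = 1.834242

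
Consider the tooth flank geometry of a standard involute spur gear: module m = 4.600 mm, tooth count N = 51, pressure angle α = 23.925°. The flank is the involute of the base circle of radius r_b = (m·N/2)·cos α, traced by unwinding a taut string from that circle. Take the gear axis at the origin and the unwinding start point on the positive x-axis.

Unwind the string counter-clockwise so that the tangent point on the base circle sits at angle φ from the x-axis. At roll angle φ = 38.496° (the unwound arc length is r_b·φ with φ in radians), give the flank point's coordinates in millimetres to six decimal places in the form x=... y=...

pitch radius r_p = m·N/2 = 4.600·51/2 = 117.300000
base radius r_b = r_p·cos α = 117.300000·cos 23.925° = 107.221243
roll angle φ = 38.496° = 0.67188195 rad
x = r_b·(cos φ + φ·sin φ) = 107.221243·(0.78265161 + 0.67188195·0.62246000) = 128.758908
y = r_b·(sin φ − φ·cos φ) = 107.221243·(0.62246000 − 0.67188195·0.78265161) = 10.358699

x=128.758908 y=10.358699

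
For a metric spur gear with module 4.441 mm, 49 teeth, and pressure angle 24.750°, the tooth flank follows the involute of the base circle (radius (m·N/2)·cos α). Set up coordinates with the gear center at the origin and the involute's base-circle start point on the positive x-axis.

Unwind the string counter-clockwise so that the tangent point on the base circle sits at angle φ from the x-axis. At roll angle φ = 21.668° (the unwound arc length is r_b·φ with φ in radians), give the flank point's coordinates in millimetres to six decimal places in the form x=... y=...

x=105.625264 y=1.756081

pitch radius r_p = m·N/2 = 4.441·49/2 = 108.804500
base radius r_b = r_p·cos α = 108.804500·cos 24.750° = 98.810064
roll angle φ = 21.668° = 0.37817794 rad
x = r_b·(cos φ + φ·sin φ) = 98.810064·(0.92933893 + 0.37817794·0.36922777) = 105.625264
y = r_b·(sin φ − φ·cos φ) = 98.810064·(0.36922777 − 0.37817794·0.92933893) = 1.756081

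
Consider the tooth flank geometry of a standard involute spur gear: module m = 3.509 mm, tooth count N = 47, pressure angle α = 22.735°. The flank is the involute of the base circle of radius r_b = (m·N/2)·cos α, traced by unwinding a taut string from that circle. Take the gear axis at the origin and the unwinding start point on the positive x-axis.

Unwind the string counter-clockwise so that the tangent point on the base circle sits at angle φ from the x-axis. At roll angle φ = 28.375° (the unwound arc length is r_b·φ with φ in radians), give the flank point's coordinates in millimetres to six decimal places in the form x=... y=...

pitch radius r_p = m·N/2 = 3.509·47/2 = 82.461500
base radius r_b = r_p·cos α = 82.461500·cos 22.735° = 76.054421
roll angle φ = 28.375° = 0.49523718 rad
x = r_b·(cos φ + φ·sin φ) = 76.054421·(0.87985602 + 0.49523718·0.47524034) = 84.816857
y = r_b·(sin φ − φ·cos φ) = 76.054421·(0.47524034 − 0.49523718·0.87985602) = 3.004373

x=84.816857 y=3.004373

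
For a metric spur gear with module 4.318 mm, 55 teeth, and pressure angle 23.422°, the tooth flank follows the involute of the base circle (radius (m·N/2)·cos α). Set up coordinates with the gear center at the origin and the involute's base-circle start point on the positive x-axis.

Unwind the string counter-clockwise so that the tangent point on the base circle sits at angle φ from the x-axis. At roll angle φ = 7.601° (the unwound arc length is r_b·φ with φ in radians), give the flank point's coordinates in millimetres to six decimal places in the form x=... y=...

x=109.915260 y=0.084650

pitch radius r_p = m·N/2 = 4.318·55/2 = 118.745000
base radius r_b = r_p·cos α = 118.745000·cos 23.422° = 108.960657
roll angle φ = 7.601° = 0.13266248 rad
x = r_b·(cos φ + φ·sin φ) = 108.960657·(0.99121323 + 0.13266248·0.13227369) = 109.915260
y = r_b·(sin φ − φ·cos φ) = 108.960657·(0.13227369 − 0.13266248·0.99121323) = 0.084650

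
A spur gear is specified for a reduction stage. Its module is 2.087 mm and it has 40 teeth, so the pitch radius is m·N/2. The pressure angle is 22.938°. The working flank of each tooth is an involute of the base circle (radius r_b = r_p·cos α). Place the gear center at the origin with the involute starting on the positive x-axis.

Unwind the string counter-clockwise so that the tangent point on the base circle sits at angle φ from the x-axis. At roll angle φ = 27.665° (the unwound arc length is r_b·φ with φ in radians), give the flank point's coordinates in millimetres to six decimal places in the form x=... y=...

x=42.662578 y=1.409034

pitch radius r_p = m·N/2 = 2.087·40/2 = 41.740000
base radius r_b = r_p·cos α = 41.740000·cos 22.938° = 38.439498
roll angle φ = 27.665° = 0.48284534 rad
x = r_b·(cos φ + φ·sin φ) = 38.439498·(0.88567742 + 0.48284534·0.46430110) = 42.662578
y = r_b·(sin φ − φ·cos φ) = 38.439498·(0.46430110 − 0.48284534·0.88567742) = 1.409034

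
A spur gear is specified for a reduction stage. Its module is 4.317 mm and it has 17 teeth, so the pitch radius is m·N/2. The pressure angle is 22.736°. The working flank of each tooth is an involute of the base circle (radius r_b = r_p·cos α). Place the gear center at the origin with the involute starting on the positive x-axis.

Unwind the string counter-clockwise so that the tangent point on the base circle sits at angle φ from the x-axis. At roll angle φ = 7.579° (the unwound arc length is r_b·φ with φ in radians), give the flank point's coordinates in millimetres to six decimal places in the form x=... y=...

x=34.137963 y=0.026065

pitch radius r_p = m·N/2 = 4.317·17/2 = 36.694500
base radius r_b = r_p·cos α = 36.694500·cos 22.736° = 33.843170
roll angle φ = 7.579° = 0.13227850 rad
x = r_b·(cos φ + φ·sin φ) = 33.843170·(0.99126395 + 0.13227850·0.13189308) = 34.137963
y = r_b·(sin φ − φ·cos φ) = 33.843170·(0.13189308 − 0.13227850·0.99126395) = 0.026065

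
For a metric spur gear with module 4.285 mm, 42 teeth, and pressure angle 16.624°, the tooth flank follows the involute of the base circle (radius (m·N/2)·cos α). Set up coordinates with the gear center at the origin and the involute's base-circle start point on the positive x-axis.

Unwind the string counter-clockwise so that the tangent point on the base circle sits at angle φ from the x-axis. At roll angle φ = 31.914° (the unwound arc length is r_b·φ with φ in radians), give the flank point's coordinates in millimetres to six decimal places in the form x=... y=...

pitch radius r_p = m·N/2 = 4.285·42/2 = 89.985000
base radius r_b = r_p·cos α = 89.985000·cos 16.624° = 86.223881
roll angle φ = 31.914° = 0.55700438 rad
x = r_b·(cos φ + φ·sin φ) = 86.223881·(0.84884254 + 0.55700438·0.52864576) = 98.579810
y = r_b·(sin φ − φ·cos φ) = 86.223881·(0.52864576 − 0.55700438·0.84884254) = 4.814461

x=98.579810 y=4.814461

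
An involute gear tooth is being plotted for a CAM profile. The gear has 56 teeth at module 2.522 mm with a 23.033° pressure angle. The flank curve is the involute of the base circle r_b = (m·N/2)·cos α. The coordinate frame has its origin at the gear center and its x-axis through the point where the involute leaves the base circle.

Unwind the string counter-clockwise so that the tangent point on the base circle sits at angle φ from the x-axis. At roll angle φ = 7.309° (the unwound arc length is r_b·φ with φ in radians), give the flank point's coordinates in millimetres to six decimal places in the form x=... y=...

pitch radius r_p = m·N/2 = 2.522·56/2 = 70.616000
base radius r_b = r_p·cos α = 70.616000·cos 23.033° = 64.986468
roll angle φ = 7.309° = 0.12756612 rad
x = r_b·(cos φ + φ·sin φ) = 64.986468·(0.99187447 + 0.12756612·0.12722041) = 65.513085
y = r_b·(sin φ − φ·cos φ) = 64.986468·(0.12722041 − 0.12756612·0.99187447) = 0.044895

x=65.513085 y=0.044895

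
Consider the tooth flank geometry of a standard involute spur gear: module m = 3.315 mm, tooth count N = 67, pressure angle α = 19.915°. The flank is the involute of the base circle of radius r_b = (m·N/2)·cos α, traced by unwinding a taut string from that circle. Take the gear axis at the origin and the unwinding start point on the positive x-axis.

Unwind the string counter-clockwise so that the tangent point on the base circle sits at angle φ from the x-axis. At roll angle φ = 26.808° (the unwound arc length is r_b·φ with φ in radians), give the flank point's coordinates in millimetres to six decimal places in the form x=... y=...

pitch radius r_p = m·N/2 = 3.315·67/2 = 111.052500
base radius r_b = r_p·cos α = 111.052500·cos 19.915° = 104.411448
roll angle φ = 26.808° = 0.46788787 rad
x = r_b·(cos φ + φ·sin φ) = 104.411448·(0.89252286 + 0.46788787·0.45100216) = 115.222344
y = r_b·(sin φ − φ·cos φ) = 104.411448·(0.45100216 − 0.46788787·0.89252286) = 3.487504

x=115.222344 y=3.487504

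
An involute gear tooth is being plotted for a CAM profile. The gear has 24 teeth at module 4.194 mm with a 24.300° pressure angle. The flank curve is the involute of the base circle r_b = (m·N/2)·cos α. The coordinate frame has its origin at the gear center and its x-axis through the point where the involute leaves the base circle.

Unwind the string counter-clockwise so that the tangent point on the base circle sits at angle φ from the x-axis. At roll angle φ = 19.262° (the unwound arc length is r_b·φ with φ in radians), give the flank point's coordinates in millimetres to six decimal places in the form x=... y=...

x=48.388399 y=0.574406

pitch radius r_p = m·N/2 = 4.194·24/2 = 50.328000
base radius r_b = r_p·cos α = 50.328000·cos 24.300° = 45.869104
roll angle φ = 19.262° = 0.33618532 rad
x = r_b·(cos φ + φ·sin φ) = 45.869104·(0.94401995 + 0.33618532·0.32988837) = 48.388399
y = r_b·(sin φ − φ·cos φ) = 45.869104·(0.32988837 − 0.33618532·0.94401995) = 0.574406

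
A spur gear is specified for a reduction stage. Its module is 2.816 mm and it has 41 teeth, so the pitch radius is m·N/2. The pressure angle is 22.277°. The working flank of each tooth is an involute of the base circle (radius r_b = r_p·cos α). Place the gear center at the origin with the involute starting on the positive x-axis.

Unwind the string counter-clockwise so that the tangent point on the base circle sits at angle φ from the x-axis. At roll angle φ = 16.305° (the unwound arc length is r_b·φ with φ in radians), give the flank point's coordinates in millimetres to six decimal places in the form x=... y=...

x=55.538739 y=0.407052

pitch radius r_p = m·N/2 = 2.816·41/2 = 57.728000
base radius r_b = r_p·cos α = 57.728000·cos 22.277° = 53.419296
roll angle φ = 16.305° = 0.28457593 rad
x = r_b·(cos φ + φ·sin φ) = 53.419296·(0.95978080 + 0.28457593·0.28075047) = 55.538739
y = r_b·(sin φ − φ·cos φ) = 53.419296·(0.28075047 − 0.28457593·0.95978080) = 0.407052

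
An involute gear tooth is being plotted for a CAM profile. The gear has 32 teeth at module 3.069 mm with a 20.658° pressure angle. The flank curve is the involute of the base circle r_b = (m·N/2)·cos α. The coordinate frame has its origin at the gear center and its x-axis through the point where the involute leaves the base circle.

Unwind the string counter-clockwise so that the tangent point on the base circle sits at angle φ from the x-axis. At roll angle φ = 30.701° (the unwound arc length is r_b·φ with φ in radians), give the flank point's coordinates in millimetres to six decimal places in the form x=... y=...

x=52.076852 y=2.289298

pitch radius r_p = m·N/2 = 3.069·32/2 = 49.104000
base radius r_b = r_p·cos α = 49.104000·cos 20.658° = 45.946755
roll angle φ = 30.701° = 0.53583353 rad
x = r_b·(cos φ + φ·sin φ) = 45.946755·(0.85984336 + 0.53583353·0.51055793) = 52.076852
y = r_b·(sin φ − φ·cos φ) = 45.946755·(0.51055793 − 0.53583353·0.85984336) = 2.289298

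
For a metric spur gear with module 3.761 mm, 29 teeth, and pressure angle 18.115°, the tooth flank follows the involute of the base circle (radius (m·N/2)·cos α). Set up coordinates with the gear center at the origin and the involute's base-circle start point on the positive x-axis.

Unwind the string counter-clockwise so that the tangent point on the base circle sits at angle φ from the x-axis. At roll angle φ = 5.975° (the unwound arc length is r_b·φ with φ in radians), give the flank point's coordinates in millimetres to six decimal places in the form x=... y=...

pitch radius r_p = m·N/2 = 3.761·29/2 = 54.534500
base radius r_b = r_p·cos α = 54.534500·cos 18.115° = 51.831463
roll angle φ = 5.975° = 0.10428342 rad
x = r_b·(cos φ + φ·sin φ) = 51.831463·(0.99456741 + 0.10428342·0.10409451) = 52.112531
y = r_b·(sin φ − φ·cos φ) = 51.831463·(0.10409451 − 0.10428342·0.99456741) = 0.019572

x=52.112531 y=0.019572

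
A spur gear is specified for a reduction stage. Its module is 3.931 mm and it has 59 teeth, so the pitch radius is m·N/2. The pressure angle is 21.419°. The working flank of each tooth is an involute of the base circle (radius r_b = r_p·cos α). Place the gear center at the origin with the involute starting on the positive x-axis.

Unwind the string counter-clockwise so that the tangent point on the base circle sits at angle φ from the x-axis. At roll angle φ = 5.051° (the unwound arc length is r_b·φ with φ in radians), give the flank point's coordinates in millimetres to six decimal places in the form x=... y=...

pitch radius r_p = m·N/2 = 3.931·59/2 = 115.964500
base radius r_b = r_p·cos α = 115.964500·cos 21.419° = 107.955385
roll angle φ = 5.051° = 0.08815658 rad
x = r_b·(cos φ + φ·sin φ) = 107.955385·(0.99611672 + 0.08815658·0.08804244) = 108.374062
y = r_b·(sin φ − φ·cos φ) = 107.955385·(0.08804244 − 0.08815658·0.99611672) = 0.024635

x=108.374062 y=0.024635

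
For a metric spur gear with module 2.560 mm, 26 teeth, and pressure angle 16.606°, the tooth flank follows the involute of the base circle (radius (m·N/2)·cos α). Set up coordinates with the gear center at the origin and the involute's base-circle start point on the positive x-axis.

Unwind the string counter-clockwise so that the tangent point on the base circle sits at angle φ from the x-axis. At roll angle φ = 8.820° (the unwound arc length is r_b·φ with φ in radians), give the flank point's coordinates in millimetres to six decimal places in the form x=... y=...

x=32.267615 y=0.038687

pitch radius r_p = m·N/2 = 2.560·26/2 = 33.280000
base radius r_b = r_p·cos α = 33.280000·cos 16.606° = 31.891979
roll angle φ = 8.820° = 0.15393804 rad
x = r_b·(cos φ + φ·sin φ) = 31.891979·(0.98817492 + 0.15393804·0.15333078) = 32.267615
y = r_b·(sin φ − φ·cos φ) = 31.891979·(0.15333078 − 0.15393804·0.98817492) = 0.038687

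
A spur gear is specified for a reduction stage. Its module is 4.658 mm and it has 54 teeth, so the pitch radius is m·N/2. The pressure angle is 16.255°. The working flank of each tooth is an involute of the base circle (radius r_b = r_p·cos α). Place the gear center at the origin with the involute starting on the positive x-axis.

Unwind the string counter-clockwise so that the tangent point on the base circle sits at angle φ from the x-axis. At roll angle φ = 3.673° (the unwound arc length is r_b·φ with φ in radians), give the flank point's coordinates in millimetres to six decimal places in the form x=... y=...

pitch radius r_p = m·N/2 = 4.658·54/2 = 125.766000
base radius r_b = r_p·cos α = 125.766000·cos 16.255° = 120.738558
roll angle φ = 3.673° = 0.06410594 rad
x = r_b·(cos φ + φ·sin φ) = 120.738558·(0.99794592 + 0.06410594·0.06406204) = 120.986395
y = r_b·(sin φ − φ·cos φ) = 120.738558·(0.06406204 − 0.06410594·0.99794592) = 0.010598

x=120.986395 y=0.010598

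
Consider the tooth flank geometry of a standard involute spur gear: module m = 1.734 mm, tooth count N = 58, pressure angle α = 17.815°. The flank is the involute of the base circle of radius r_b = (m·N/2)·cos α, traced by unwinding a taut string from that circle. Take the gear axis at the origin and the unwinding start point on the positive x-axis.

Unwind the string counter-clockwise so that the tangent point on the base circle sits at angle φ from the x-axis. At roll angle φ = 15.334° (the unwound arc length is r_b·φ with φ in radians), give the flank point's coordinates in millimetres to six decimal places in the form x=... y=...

pitch radius r_p = m·N/2 = 1.734·58/2 = 50.286000
base radius r_b = r_p·cos α = 50.286000·cos 17.815° = 47.874753
roll angle φ = 15.334° = 0.26762879 rad
x = r_b·(cos φ + φ·sin φ) = 47.874753·(0.96440066 + 0.26762879·0.26444538) = 49.558692
y = r_b·(sin φ − φ·cos φ) = 47.874753·(0.26444538 − 0.26762879·0.96440066) = 0.303718

x=49.558692 y=0.303718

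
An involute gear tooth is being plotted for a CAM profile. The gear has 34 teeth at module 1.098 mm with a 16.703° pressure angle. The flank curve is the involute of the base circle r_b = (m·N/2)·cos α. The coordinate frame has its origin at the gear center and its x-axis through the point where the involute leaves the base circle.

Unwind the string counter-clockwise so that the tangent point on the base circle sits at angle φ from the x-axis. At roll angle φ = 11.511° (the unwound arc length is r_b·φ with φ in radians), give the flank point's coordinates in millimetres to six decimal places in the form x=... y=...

pitch radius r_p = m·N/2 = 1.098·34/2 = 18.666000
base radius r_b = r_p·cos α = 18.666000·cos 16.703° = 17.878434
roll angle φ = 11.511° = 0.20090485 rad
x = r_b·(cos φ + φ·sin φ) = 17.878434·(0.97988641 + 0.20090485·0.19955606) = 18.235613
y = r_b·(sin φ − φ·cos φ) = 17.878434·(0.19955606 − 0.20090485·0.97988641) = 0.048131

x=18.235613 y=0.048131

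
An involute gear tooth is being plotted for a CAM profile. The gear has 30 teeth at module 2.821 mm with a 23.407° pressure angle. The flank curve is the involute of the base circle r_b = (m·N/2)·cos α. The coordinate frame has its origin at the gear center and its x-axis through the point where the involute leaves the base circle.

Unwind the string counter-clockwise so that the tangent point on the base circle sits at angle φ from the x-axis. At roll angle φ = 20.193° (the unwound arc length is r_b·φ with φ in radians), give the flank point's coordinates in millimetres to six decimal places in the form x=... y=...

x=41.170065 y=0.559638

pitch radius r_p = m·N/2 = 2.821·30/2 = 42.315000
base radius r_b = r_p·cos α = 42.315000·cos 23.407° = 38.832734
roll angle φ = 20.193° = 0.35243434 rad
x = r_b·(cos φ + φ·sin φ) = 38.832734·(0.93853520 + 0.35243434·0.34518354) = 41.170065
y = r_b·(sin φ − φ·cos φ) = 38.832734·(0.34518354 − 0.35243434·0.93853520) = 0.559638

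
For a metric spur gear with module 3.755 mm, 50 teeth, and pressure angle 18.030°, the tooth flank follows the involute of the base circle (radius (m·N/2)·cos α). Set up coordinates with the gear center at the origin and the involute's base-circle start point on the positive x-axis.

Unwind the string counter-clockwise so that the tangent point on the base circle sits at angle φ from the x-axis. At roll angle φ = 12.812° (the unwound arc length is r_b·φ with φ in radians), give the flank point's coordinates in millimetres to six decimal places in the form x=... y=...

x=91.469135 y=0.331033

pitch radius r_p = m·N/2 = 3.755·50/2 = 93.875000
base radius r_b = r_p·cos α = 93.875000·cos 18.030° = 89.265229
roll angle φ = 12.812° = 0.22361158 rad
x = r_b·(cos φ + φ·sin φ) = 89.265229·(0.97510293 + 0.22361158·0.22175273) = 91.469135
y = r_b·(sin φ − φ·cos φ) = 89.265229·(0.22175273 − 0.22361158·0.97510293) = 0.331033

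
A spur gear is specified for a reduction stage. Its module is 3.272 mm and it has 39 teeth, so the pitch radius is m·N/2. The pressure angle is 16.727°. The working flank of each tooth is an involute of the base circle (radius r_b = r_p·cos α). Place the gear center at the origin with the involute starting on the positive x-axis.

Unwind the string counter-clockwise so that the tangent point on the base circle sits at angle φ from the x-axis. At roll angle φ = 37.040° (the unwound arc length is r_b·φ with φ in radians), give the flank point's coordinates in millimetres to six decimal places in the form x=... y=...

pitch radius r_p = m·N/2 = 3.272·39/2 = 63.804000
base radius r_b = r_p·cos α = 63.804000·cos 16.727° = 61.104260
roll angle φ = 37.040° = 0.64646995 rad
x = r_b·(cos φ + φ·sin φ) = 61.104260·(0.79821517 + 0.64646995·0.60237243) = 72.569304
y = r_b·(sin φ − φ·cos φ) = 61.104260·(0.60237243 − 0.64646995·0.79821517) = 5.276371

x=72.569304 y=5.276371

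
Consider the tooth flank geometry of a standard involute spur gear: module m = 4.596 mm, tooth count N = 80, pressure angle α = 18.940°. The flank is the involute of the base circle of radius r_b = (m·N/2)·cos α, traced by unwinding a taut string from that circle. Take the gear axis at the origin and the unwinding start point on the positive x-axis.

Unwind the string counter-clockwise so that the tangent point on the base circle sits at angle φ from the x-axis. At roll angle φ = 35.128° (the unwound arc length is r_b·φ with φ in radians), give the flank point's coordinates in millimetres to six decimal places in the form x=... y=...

x=203.560312 y=12.862463

pitch radius r_p = m·N/2 = 4.596·80/2 = 183.840000
base radius r_b = r_p·cos α = 183.840000·cos 18.940° = 173.886717
roll angle φ = 35.128° = 0.61309926 rad
x = r_b·(cos φ + φ·sin φ) = 173.886717·(0.81786862 + 0.61309926·0.57540501) = 203.560312
y = r_b·(sin φ − φ·cos φ) = 173.886717·(0.57540501 − 0.61309926·0.81786862) = 12.862463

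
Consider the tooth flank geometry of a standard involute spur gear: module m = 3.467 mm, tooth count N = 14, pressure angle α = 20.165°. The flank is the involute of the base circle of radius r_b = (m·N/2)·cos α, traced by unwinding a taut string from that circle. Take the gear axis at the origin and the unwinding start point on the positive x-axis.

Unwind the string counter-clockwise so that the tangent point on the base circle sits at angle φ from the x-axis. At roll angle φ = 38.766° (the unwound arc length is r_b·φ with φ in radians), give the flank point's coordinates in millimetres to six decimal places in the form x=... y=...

x=27.414075 y=2.246112

pitch radius r_p = m·N/2 = 3.467·14/2 = 24.269000
base radius r_b = r_p·cos α = 24.269000·cos 20.165° = 22.781402
roll angle φ = 38.766° = 0.67659434 rad
x = r_b·(cos φ + φ·sin φ) = 22.781402·(0.77970966 + 0.67659434·0.62614123) = 27.414075
y = r_b·(sin φ − φ·cos φ) = 22.781402·(0.62614123 − 0.67659434·0.77970966) = 2.246112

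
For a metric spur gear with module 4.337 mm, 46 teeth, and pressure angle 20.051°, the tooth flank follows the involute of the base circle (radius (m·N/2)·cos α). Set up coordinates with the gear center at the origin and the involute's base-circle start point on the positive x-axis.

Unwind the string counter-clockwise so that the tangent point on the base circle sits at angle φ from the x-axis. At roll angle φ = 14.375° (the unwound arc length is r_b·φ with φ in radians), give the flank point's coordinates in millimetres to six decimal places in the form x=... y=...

pitch radius r_p = m·N/2 = 4.337·46/2 = 99.751000
base radius r_b = r_p·cos α = 99.751000·cos 20.051° = 93.704873
roll angle φ = 14.375° = 0.25089108 rad
x = r_b·(cos φ + φ·sin φ) = 93.704873·(0.96869158 + 0.25089108·0.24826724) = 96.607814
y = r_b·(sin φ − φ·cos φ) = 93.704873·(0.24826724 − 0.25089108·0.96869158) = 0.490185

x=96.607814 y=0.490185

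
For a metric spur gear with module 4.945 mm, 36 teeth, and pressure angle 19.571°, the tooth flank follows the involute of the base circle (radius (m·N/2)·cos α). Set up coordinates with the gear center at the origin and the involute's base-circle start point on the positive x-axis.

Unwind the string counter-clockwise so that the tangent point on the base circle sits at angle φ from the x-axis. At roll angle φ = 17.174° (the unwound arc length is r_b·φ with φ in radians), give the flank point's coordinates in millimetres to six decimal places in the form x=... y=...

x=87.551008 y=0.746127

pitch radius r_p = m·N/2 = 4.945·36/2 = 89.010000
base radius r_b = r_p·cos α = 89.010000·cos 19.571° = 83.867636
roll angle φ = 17.174° = 0.29974285 rad
x = r_b·(cos φ + φ·sin φ) = 83.867636·(0.95541245 + 0.29974285·0.29527453) = 87.551008
y = r_b·(sin φ − φ·cos φ) = 83.867636·(0.29527453 − 0.29974285·0.95541245) = 0.746127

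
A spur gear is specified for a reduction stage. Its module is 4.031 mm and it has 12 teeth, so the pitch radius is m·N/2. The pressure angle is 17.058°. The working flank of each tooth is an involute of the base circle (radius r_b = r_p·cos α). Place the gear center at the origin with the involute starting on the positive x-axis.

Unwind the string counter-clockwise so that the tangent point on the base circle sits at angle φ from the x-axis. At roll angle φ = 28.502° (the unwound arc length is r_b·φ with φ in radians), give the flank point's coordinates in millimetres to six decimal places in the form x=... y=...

x=25.808336 y=0.925502

pitch radius r_p = m·N/2 = 4.031·12/2 = 24.186000
base radius r_b = r_p·cos α = 24.186000·cos 17.058° = 23.122017
roll angle φ = 28.502° = 0.49745374 rad
x = r_b·(cos φ + φ·sin φ) = 23.122017·(0.87880046 + 0.49745374·0.47718944) = 25.808336
y = r_b·(sin φ − φ·cos φ) = 23.122017·(0.47718944 − 0.49745374·0.87880046) = 0.925502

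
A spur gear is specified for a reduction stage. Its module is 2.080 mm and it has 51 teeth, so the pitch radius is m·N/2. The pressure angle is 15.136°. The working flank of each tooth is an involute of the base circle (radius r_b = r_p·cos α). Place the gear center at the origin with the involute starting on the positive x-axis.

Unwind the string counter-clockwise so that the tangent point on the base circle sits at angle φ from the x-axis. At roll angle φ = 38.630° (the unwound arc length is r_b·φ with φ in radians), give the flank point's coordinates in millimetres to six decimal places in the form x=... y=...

x=61.547598 y=4.996696

pitch radius r_p = m·N/2 = 2.080·51/2 = 53.040000
base radius r_b = r_p·cos α = 53.040000·cos 15.136° = 51.199977
roll angle φ = 38.630° = 0.67422069 rad
x = r_b·(cos φ + φ·sin φ) = 51.199977·(0.78119370 + 0.67422069·0.62428871) = 61.547598
y = r_b·(sin φ − φ·cos φ) = 51.199977·(0.62428871 − 0.67422069·0.78119370) = 4.996696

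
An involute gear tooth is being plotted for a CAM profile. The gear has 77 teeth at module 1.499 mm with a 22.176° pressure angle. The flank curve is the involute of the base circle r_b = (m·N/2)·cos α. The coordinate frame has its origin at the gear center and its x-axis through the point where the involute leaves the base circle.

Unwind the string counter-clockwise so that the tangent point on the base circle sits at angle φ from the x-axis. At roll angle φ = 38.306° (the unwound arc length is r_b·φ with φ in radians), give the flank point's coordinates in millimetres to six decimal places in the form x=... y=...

x=64.084489 y=5.089327

pitch radius r_p = m·N/2 = 1.499·77/2 = 57.711500
base radius r_b = r_p·cos α = 57.711500·cos 22.176° = 53.442510
roll angle φ = 38.306° = 0.66856582 rad
x = r_b·(cos φ + φ·sin φ) = 53.442510·(0.78471146 + 0.66856582·0.61986121) = 64.084489
y = r_b·(sin φ − φ·cos φ) = 53.442510·(0.61986121 − 0.66856582·0.78471146) = 5.089327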